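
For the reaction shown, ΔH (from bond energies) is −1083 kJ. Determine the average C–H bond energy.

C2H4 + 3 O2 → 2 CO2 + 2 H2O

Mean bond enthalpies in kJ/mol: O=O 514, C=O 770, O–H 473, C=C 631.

D(C–H) ≈ 429 kJ/mol

Let D be the C–H bond energy.
Σ(broken) = 4×D + 1×631 + 3×514 = 2173 + 4D
Σ(formed) = 4×770 + 4×473 = 4972
ΔH = Σ(broken) − Σ(formed) = (2173 + 4D) − (4972) = −2799 + 4D
Setting this equal to −1083 kJ gives 4D = 1716, so D = 429 kJ/mol.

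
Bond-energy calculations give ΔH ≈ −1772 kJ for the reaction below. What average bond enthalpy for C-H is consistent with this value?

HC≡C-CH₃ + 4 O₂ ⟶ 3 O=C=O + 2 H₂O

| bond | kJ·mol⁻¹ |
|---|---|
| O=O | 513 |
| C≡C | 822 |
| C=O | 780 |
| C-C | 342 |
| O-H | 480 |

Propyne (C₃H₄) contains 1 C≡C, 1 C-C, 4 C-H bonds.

Let D be the C-H bond energy.
Σ(broken) = 1×822 + 1×342 + 4×D + 4×513 = 3216 + 4D
Σ(formed) = 6×780 + 4×480 = 6600
ΔH = Σ(broken) − Σ(formed) = (3216 + 4D) − (6600) = −3384 + 4D
Setting this equal to −1772 kJ gives 4D = 1612, so D = 403 kJ/mol.

D(C-H) ≈ 403 kJ/mol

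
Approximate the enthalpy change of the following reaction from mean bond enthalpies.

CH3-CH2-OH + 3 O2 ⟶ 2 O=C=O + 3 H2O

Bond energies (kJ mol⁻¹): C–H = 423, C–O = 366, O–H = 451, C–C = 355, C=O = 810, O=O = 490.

Bonds broken (reactants):
  C–C: 1 × 355 = 355
  C–H: 5 × 423 = 2115
  C–O: 1 × 366 = 366
  O–H: 1 × 451 = 451
  O=O: 3 × 490 = 1470
  Σ(broken) = 4757 kJ
Bonds formed (products):
  C=O: 4 × 810 = 3240
  O–H: 6 × 451 = 2706
  Σ(formed) = 5946 kJ
ΔH = Σ(broken) − Σ(formed) = 4757 − 5946 = −1189 kJ

ΔH ≈ −1189 kJ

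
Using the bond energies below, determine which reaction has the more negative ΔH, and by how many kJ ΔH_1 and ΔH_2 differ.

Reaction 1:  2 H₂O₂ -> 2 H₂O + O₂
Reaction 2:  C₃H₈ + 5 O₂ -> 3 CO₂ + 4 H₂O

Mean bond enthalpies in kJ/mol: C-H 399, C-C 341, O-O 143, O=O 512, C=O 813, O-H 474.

Reaction 1:
  Bonds broken (reactants):
    O-H: 4 × 474 = 1896
    O-O: 2 × 143 = 286
    Σ(broken) = 2182 kJ
  Bonds formed (products):
    O-H: 4 × 474 = 1896
    O=O: 1 × 512 = 512
    Σ(formed) = 2408 kJ
  ΔH_1 = 2182 − 2408 = −226 kJ
Reaction 2:
  Bonds broken (reactants):
    C-C: 2 × 341 = 682
    C-H: 8 × 399 = 3192
    O=O: 5 × 512 = 2560
    Σ(broken) = 6434 kJ
  Bonds formed (products):
    C=O: 6 × 813 = 4878
    O-H: 8 × 474 = 3792
    Σ(formed) = 8670 kJ
  ΔH_2 = 6434 − 8670 = −2236 kJ
ΔH_1 − ΔH_2 = +2010 kJ, so reaction 2 has the more negative ΔH; |ΔH_1 − ΔH_2| = 2010 kJ.

Reaction 2, by 2010 kJ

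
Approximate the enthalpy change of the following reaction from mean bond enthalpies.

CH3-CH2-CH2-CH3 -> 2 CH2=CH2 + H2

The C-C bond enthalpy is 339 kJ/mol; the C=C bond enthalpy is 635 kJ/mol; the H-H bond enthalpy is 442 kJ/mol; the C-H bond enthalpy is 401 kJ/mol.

ΔH ≈ +107 kJ

Bonds broken (reactants):
  C-C: 3 × 339 = 1017
  C-H: 10 × 401 = 4010
  Σ(broken) = 5027 kJ
Bonds formed (products):
  C-H: 8 × 401 = 3208
  C=C: 2 × 635 = 1270
  H-H: 1 × 442 = 442
  Σ(formed) = 4920 kJ
ΔH = Σ(broken) − Σ(formed) = 5027 − 4920 = +107 kJ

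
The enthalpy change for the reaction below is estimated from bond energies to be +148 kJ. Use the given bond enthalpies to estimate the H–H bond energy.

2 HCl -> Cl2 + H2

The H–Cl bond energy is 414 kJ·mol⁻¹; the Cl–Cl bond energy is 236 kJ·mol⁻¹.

D(H–H) ≈ 444 kJ/mol

Let D be the H–H bond energy.
Σ(broken) = 2×414 = 828
Σ(formed) = 1×236 + 1×D = 236 + D
ΔH = Σ(broken) − Σ(formed) = (828) − (236 + D) = +592 − D
Setting this equal to +148 kJ gives D = 444 kJ/mol.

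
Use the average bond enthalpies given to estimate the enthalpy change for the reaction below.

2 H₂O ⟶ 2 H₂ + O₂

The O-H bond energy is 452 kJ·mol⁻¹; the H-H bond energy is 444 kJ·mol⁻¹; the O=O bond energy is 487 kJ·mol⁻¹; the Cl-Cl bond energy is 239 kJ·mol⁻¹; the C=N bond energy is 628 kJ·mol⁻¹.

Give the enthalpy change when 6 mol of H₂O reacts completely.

ΔH = +1299 kJ

Bonds broken (reactants):
  O-H: 4 × 452 = 1808
  Σ(broken) = 1808 kJ
Bonds formed (products):
  H-H: 2 × 444 = 888
  O=O: 1 × 487 = 487
  Σ(formed) = 1375 kJ
ΔH = Σ(broken) − Σ(formed) = 1808 − 1375 = +433 kJ
For 3× the reaction as written: 3 × (+433) = +1299 kJ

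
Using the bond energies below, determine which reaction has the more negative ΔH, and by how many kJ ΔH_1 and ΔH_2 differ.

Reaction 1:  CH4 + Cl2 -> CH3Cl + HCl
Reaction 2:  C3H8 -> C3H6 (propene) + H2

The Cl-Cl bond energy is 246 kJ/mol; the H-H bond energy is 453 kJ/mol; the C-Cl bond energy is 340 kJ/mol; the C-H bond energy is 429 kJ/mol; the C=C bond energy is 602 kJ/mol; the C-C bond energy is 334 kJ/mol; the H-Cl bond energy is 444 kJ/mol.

Reaction 1, by 246 kJ

Reaction 1:
  Bonds broken (reactants):
    C-H: 4 × 429 = 1716
    Cl-Cl: 1 × 246 = 246
    Σ(broken) = 1962 kJ
  Bonds formed (products):
    C-Cl: 1 × 340 = 340
    C-H: 3 × 429 = 1287
    H-Cl: 1 × 444 = 444
    Σ(formed) = 2071 kJ
  ΔH_1 = 1962 − 2071 = −109 kJ
Reaction 2:
  Bonds broken (reactants):
    C-C: 2 × 334 = 668
    C-H: 8 × 429 = 3432
    Σ(broken) = 4100 kJ
  Bonds formed (products):
    C-C: 1 × 334 = 334
    C-H: 6 × 429 = 2574
    C=C: 1 × 602 = 602
    H-H: 1 × 453 = 453
    Σ(formed) = 3963 kJ
  ΔH_2 = 4100 − 3963 = +137 kJ
ΔH_1 − ΔH_2 = −246 kJ, so reaction 1 has the more negative ΔH; |ΔH_1 − ΔH_2| = 246 kJ.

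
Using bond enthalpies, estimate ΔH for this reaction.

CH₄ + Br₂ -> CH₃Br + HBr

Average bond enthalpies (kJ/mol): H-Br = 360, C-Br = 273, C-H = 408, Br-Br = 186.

ΔH ≈ −39 kJ

Bonds broken (reactants):
  Br-Br: 1 × 186 = 186
  C-H: 4 × 408 = 1632
  Σ(broken) = 1818 kJ
Bonds formed (products):
  C-Br: 1 × 273 = 273
  C-H: 3 × 408 = 1224
  H-Br: 1 × 360 = 360
  Σ(formed) = 1857 kJ
ΔH = Σ(broken) − Σ(formed) = 1818 − 1857 = −39 kJ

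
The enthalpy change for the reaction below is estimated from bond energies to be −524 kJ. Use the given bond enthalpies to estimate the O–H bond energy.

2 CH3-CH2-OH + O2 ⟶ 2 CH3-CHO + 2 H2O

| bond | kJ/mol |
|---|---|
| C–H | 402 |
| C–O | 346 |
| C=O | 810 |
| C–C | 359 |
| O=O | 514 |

D(O–H) ≈ 457 kJ/mol

Let D be the O–H bond energy.
Σ(broken) = 2×359 + 10×402 + 2×346 + 2×D + 1×514 = 5944 + 2D
Σ(formed) = 2×359 + 8×402 + 2×810 + 4×D = 5554 + 4D
ΔH = Σ(broken) − Σ(formed) = (5944 + 2D) − (5554 + 4D) = +390 − 2D
Setting this equal to −524 kJ gives 2D = 914, so D = 457 kJ/mol.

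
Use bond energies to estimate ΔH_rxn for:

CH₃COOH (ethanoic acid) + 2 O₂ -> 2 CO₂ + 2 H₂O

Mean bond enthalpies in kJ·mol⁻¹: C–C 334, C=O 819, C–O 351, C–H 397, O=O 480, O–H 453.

Bonds broken (reactants):
  C–C: 1 × 334 = 334
  C–H: 3 × 397 = 1191
  C–O: 1 × 351 = 351
  C=O: 1 × 819 = 819
  O–H: 1 × 453 = 453
  O=O: 2 × 480 = 960
  Σ(broken) = 4108 kJ
Bonds formed (products):
  C=O: 4 × 819 = 3276
  O–H: 4 × 453 = 1812
  Σ(formed) = 5088 kJ
ΔH = Σ(broken) − Σ(formed) = 4108 − 5088 = −980 kJ

ΔH ≈ −980 kJ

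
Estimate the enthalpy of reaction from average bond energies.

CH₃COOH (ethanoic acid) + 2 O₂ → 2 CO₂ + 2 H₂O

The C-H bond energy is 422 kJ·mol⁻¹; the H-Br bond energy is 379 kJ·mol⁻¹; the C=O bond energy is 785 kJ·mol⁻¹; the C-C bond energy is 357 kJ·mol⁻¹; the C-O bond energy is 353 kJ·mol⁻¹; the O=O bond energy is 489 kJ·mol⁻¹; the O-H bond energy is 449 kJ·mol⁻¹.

Bonds broken (reactants):
  C-C: 1 × 357 = 357
  C-H: 3 × 422 = 1266
  C-O: 1 × 353 = 353
  C=O: 1 × 785 = 785
  O-H: 1 × 449 = 449
  O=O: 2 × 489 = 978
  Σ(broken) = 4188 kJ
Bonds formed (products):
  C=O: 4 × 785 = 3140
  O-H: 4 × 449 = 1796
  Σ(formed) = 4936 kJ
ΔH = Σ(broken) − Σ(formed) = 4188 − 4936 = −748 kJ

ΔH ≈ −748 kJ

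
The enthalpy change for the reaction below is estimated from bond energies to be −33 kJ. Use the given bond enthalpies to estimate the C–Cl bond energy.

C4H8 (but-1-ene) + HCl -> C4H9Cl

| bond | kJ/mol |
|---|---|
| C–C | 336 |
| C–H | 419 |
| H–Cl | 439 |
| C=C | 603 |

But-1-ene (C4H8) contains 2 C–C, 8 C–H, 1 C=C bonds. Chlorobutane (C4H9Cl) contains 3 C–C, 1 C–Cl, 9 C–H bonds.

D(C–Cl) ≈ 320 kJ/mol

Let D be the C–Cl bond energy.
Σ(broken) = 2×336 + 8×419 + 1×603 + 1×439 = 5066
Σ(formed) = 3×336 + 1×D + 9×419 = 4779 + D
ΔH = Σ(broken) − Σ(formed) = (5066) − (4779 + D) = +287 − D
Setting this equal to −33 kJ gives D = 320 kJ/mol.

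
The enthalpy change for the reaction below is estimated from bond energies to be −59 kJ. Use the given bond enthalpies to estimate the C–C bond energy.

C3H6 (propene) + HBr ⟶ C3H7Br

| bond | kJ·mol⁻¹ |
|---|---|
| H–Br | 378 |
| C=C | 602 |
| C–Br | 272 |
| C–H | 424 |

D(C–C) ≈ 343 kJ/mol

Let D be the C–C bond energy.
Σ(broken) = 1×D + 6×424 + 1×602 + 1×378 = 3524 + D
Σ(formed) = 1×272 + 2×D + 7×424 = 3240 + 2D
ΔH = Σ(broken) − Σ(formed) = (3524 + D) − (3240 + 2D) = +284 − D
Setting this equal to −59 kJ gives D = 343 kJ/mol.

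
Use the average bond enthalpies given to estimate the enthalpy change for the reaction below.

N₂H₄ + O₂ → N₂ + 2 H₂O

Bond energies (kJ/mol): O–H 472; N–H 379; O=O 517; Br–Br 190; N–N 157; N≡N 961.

Bonds broken (reactants):
  N–H: 4 × 379 = 1516
  N–N: 1 × 157 = 157
  O=O: 1 × 517 = 517
  Σ(broken) = 2190 kJ
Bonds formed (products):
  N≡N: 1 × 961 = 961
  O–H: 4 × 472 = 1888
  Σ(formed) = 2849 kJ
ΔH = Σ(broken) − Σ(formed) = 2190 − 2849 = −659 kJ

ΔH ≈ −659 kJ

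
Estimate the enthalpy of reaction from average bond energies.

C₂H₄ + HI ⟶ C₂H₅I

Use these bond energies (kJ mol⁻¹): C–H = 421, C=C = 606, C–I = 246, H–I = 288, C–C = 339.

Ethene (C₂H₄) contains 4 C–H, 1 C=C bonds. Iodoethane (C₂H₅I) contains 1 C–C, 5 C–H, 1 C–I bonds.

ΔH ≈ −112 kJ

Bonds broken (reactants):
  C–H: 4 × 421 = 1684
  C=C: 1 × 606 = 606
  H–I: 1 × 288 = 288
  Σ(broken) = 2578 kJ
Bonds formed (products):
  C–C: 1 × 339 = 339
  C–H: 5 × 421 = 2105
  C–I: 1 × 246 = 246
  Σ(formed) = 2690 kJ
ΔH = Σ(broken) − Σ(formed) = 2578 − 2690 = −112 kJ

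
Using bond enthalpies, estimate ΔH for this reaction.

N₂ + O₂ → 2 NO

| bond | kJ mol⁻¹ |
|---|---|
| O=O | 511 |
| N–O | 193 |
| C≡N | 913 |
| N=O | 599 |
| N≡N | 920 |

Bonds broken (reactants):
  N≡N: 1 × 920 = 920
  O=O: 1 × 511 = 511
  Σ(broken) = 1431 kJ
Bonds formed (products):
  N=O: 2 × 599 = 1198
  Σ(formed) = 1198 kJ
ΔH = Σ(broken) − Σ(formed) = 1431 − 1198 = +233 kJ

ΔH ≈ +233 kJ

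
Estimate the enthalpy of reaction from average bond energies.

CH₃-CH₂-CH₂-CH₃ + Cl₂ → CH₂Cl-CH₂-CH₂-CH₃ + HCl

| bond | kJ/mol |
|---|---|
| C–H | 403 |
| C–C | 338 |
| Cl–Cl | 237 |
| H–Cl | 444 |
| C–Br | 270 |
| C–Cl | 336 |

Bonds broken (reactants):
  C–C: 3 × 338 = 1014
  C–H: 10 × 403 = 4030
  Cl–Cl: 1 × 237 = 237
  Σ(broken) = 5281 kJ
Bonds formed (products):
  C–C: 3 × 338 = 1014
  C–Cl: 1 × 336 = 336
  C–H: 9 × 403 = 3627
  H–Cl: 1 × 444 = 444
  Σ(formed) = 5421 kJ
ΔH = Σ(broken) − Σ(formed) = 5281 − 5421 = −140 kJ

ΔH ≈ −140 kJ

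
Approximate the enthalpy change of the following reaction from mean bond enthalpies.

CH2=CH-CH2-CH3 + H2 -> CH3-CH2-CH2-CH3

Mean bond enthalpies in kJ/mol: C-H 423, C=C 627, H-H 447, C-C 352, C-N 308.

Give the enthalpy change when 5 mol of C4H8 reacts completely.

Bonds broken (reactants):
  C-C: 2 × 352 = 704
  C-H: 8 × 423 = 3384
  C=C: 1 × 627 = 627
  H-H: 1 × 447 = 447
  Σ(broken) = 5162 kJ
Bonds formed (products):
  C-C: 3 × 352 = 1056
  C-H: 10 × 423 = 4230
  Σ(formed) = 5286 kJ
ΔH = Σ(broken) − Σ(formed) = 5162 − 5286 = −124 kJ
For 5× the reaction as written: 5 × (−124) = −620 kJ

ΔH = −620 kJ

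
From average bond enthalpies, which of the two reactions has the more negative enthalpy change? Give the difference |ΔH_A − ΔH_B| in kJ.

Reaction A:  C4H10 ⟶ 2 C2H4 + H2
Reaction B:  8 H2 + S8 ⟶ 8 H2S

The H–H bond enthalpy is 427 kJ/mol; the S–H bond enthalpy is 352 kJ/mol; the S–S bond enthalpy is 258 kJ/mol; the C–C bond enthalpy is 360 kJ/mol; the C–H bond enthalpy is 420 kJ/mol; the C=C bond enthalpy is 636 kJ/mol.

Reaction A:
  Bonds broken (reactants):
    C–C: 3 × 360 = 1080
    C–H: 10 × 420 = 4200
    Σ(broken) = 5280 kJ
  Bonds formed (products):
    C–H: 8 × 420 = 3360
    C=C: 2 × 636 = 1272
    H–H: 1 × 427 = 427
    Σ(formed) = 5059 kJ
  ΔH_A = 5280 − 5059 = +221 kJ
Reaction B:
  Bonds broken (reactants):
    H–H: 8 × 427 = 3416
    S–S: 8 × 258 = 2064
    Σ(broken) = 5480 kJ
  Bonds formed (products):
    S–H: 16 × 352 = 5632
    Σ(formed) = 5632 kJ
  ΔH_B = 5480 − 5632 = −152 kJ
ΔH_A − ΔH_B = +373 kJ, so reaction B has the more negative ΔH; |ΔH_A − ΔH_B| = 373 kJ.

Reaction B, by 373 kJ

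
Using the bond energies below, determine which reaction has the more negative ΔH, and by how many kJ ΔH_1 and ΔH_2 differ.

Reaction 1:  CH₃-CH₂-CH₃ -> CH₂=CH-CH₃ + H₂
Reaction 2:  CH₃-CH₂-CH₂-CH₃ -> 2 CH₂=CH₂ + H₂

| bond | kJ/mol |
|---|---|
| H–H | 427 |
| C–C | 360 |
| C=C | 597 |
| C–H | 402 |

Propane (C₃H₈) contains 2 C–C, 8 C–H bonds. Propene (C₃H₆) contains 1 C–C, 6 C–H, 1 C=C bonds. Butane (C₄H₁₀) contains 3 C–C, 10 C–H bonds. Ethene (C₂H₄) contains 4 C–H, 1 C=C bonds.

Reaction 1:
  Bonds broken (reactants):
    C–C: 2 × 360 = 720
    C–H: 8 × 402 = 3216
    Σ(broken) = 3936 kJ
  Bonds formed (products):
    C–C: 1 × 360 = 360
    C–H: 6 × 402 = 2412
    C=C: 1 × 597 = 597
    H–H: 1 × 427 = 427
    Σ(formed) = 3796 kJ
  ΔH_1 = 3936 − 3796 = +140 kJ
Reaction 2:
  Bonds broken (reactants):
    C–C: 3 × 360 = 1080
    C–H: 10 × 402 = 4020
    Σ(broken) = 5100 kJ
  Bonds formed (products):
    C–H: 8 × 402 = 3216
    C=C: 2 × 597 = 1194
    H–H: 1 × 427 = 427
    Σ(formed) = 4837 kJ
  ΔH_2 = 5100 − 4837 = +263 kJ
ΔH_1 − ΔH_2 = −123 kJ, so reaction 1 has the more negative ΔH; |ΔH_1 − ΔH_2| = 123 kJ.

Reaction 1, by 123 kJ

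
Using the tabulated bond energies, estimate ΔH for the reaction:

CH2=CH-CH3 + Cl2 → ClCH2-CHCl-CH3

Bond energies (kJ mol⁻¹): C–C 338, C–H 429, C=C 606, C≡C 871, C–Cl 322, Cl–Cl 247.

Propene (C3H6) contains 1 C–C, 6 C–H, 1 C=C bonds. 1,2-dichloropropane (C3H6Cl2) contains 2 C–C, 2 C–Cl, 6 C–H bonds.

Bonds broken (reactants):
  C–C: 1 × 338 = 338
  C–H: 6 × 429 = 2574
  C=C: 1 × 606 = 606
  Cl–Cl: 1 × 247 = 247
  Σ(broken) = 3765 kJ
Bonds formed (products):
  C–C: 2 × 338 = 676
  C–Cl: 2 × 322 = 644
  C–H: 6 × 429 = 2574
  Σ(formed) = 3894 kJ
ΔH = Σ(broken) − Σ(formed) = 3765 − 3894 = −129 kJ

ΔH ≈ −129 kJ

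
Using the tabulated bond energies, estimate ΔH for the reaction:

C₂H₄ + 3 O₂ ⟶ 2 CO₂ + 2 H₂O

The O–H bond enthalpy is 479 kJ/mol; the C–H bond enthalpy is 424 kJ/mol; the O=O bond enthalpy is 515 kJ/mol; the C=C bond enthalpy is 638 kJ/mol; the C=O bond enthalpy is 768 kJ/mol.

Bonds broken (reactants):
  C–H: 4 × 424 = 1696
  C=C: 1 × 638 = 638
  O=O: 3 × 515 = 1545
  Σ(broken) = 3879 kJ
Bonds formed (products):
  C=O: 4 × 768 = 3072
  O–H: 4 × 479 = 1916
  Σ(formed) = 4988 kJ
ΔH = Σ(broken) − Σ(formed) = 3879 − 4988 = −1109 kJ

ΔH ≈ −1109 kJ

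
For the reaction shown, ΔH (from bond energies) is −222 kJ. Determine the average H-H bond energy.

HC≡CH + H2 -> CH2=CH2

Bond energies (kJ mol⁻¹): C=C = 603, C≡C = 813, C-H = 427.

D(H-H) ≈ 422 kJ/mol

Let D be the H-H bond energy.
Σ(broken) = 1×813 + 2×427 + 1×D = 1667 + D
Σ(formed) = 4×427 + 1×603 = 2311
ΔH = Σ(broken) − Σ(formed) = (1667 + D) − (2311) = −644 + D
Setting this equal to −222 kJ gives D = 422 kJ/mol.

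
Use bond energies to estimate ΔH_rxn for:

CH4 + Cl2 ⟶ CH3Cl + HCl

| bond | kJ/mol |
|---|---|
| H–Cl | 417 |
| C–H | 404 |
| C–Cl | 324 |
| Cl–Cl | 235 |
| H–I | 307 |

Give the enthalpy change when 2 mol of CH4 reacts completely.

Bonds broken (reactants):
  C–H: 4 × 404 = 1616
  Cl–Cl: 1 × 235 = 235
  Σ(broken) = 1851 kJ
Bonds formed (products):
  C–Cl: 1 × 324 = 324
  C–H: 3 × 404 = 1212
  H–Cl: 1 × 417 = 417
  Σ(formed) = 1953 kJ
ΔH = Σ(broken) − Σ(formed) = 1851 − 1953 = −102 kJ
For 2× the reaction as written: 2 × (−102) = −204 kJ

ΔH = −204 kJ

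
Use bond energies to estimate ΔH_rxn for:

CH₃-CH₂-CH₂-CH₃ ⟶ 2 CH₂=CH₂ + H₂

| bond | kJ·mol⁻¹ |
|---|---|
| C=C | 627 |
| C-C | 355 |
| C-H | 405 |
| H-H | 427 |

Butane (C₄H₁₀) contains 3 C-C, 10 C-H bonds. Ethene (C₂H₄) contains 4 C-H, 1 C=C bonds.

ΔH ≈ +194 kJ

Bonds broken (reactants):
  C-C: 3 × 355 = 1065
  C-H: 10 × 405 = 4050
  Σ(broken) = 5115 kJ
Bonds formed (products):
  C-H: 8 × 405 = 3240
  C=C: 2 × 627 = 1254
  H-H: 1 × 427 = 427
  Σ(formed) = 4921 kJ
ΔH = Σ(broken) − Σ(formed) = 5115 − 4921 = +194 kJ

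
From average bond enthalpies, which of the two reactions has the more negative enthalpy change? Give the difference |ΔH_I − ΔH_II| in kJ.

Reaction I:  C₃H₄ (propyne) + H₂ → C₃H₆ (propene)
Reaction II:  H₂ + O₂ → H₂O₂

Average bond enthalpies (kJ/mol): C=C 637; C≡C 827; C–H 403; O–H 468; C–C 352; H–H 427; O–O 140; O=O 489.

Reaction I, by 29 kJ

Reaction I:
  Bonds broken (reactants):
    C≡C: 1 × 827 = 827
    C–C: 1 × 352 = 352
    C–H: 4 × 403 = 1612
    H–H: 1 × 427 = 427
    Σ(broken) = 3218 kJ
  Bonds formed (products):
    C–C: 1 × 352 = 352
    C–H: 6 × 403 = 2418
    C=C: 1 × 637 = 637
    Σ(formed) = 3407 kJ
  ΔH_I = 3218 − 3407 = −189 kJ
Reaction II:
  Bonds broken (reactants):
    H–H: 1 × 427 = 427
    O=O: 1 × 489 = 489
    Σ(broken) = 916 kJ
  Bonds formed (products):
    O–H: 2 × 468 = 936
    O–O: 1 × 140 = 140
    Σ(formed) = 1076 kJ
  ΔH_II = 916 − 1076 = −160 kJ
ΔH_I − ΔH_II = −29 kJ, so reaction I has the more negative ΔH; |ΔH_I − ΔH_II| = 29 kJ.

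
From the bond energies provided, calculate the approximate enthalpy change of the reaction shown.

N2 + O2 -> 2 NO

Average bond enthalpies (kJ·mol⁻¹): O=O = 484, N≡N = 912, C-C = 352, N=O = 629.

Bonds broken (reactants):
  N≡N: 1 × 912 = 912
  O=O: 1 × 484 = 484
  Σ(broken) = 1396 kJ
Bonds formed (products):
  N=O: 2 × 629 = 1258
  Σ(formed) = 1258 kJ
ΔH = Σ(broken) − Σ(formed) = 1396 − 1258 = +138 kJ

ΔH ≈ +138 kJ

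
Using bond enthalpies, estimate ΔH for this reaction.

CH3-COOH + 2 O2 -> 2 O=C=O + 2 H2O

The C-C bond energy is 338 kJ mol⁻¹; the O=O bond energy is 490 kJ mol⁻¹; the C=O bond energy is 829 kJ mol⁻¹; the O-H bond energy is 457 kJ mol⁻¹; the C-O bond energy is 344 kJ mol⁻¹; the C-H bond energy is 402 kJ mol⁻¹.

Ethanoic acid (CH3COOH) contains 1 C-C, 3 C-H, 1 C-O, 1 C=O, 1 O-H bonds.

ΔH ≈ −990 kJ

Bonds broken (reactants):
  C-C: 1 × 338 = 338
  C-H: 3 × 402 = 1206
  C-O: 1 × 344 = 344
  C=O: 1 × 829 = 829
  O-H: 1 × 457 = 457
  O=O: 2 × 490 = 980
  Σ(broken) = 4154 kJ
Bonds formed (products):
  C=O: 4 × 829 = 3316
  O-H: 4 × 457 = 1828
  Σ(formed) = 5144 kJ
ΔH = Σ(broken) − Σ(formed) = 4154 − 5144 = −990 kJ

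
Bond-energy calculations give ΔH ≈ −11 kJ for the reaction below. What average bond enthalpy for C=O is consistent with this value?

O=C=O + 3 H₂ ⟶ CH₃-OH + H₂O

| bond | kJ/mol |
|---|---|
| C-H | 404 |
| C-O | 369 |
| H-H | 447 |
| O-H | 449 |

D(C=O) ≈ 788 kJ/mol

Let D be the C=O bond energy.
Σ(broken) = 2×D + 3×447 = 1341 + 2D
Σ(formed) = 3×404 + 1×369 + 3×449 = 2928
ΔH = Σ(broken) − Σ(formed) = (1341 + 2D) − (2928) = −1587 + 2D
Setting this equal to −11 kJ gives 2D = 1576, so D = 788 kJ/mol.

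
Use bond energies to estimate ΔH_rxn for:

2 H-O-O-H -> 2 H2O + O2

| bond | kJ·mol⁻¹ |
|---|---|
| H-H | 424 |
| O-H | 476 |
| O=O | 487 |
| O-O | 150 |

ΔH ≈ −187 kJ

Bonds broken (reactants):
  O-H: 4 × 476 = 1904
  O-O: 2 × 150 = 300
  Σ(broken) = 2204 kJ
Bonds formed (products):
  O-H: 4 × 476 = 1904
  O=O: 1 × 487 = 487
  Σ(formed) = 2391 kJ
ΔH = Σ(broken) − Σ(formed) = 2204 − 2391 = −187 kJ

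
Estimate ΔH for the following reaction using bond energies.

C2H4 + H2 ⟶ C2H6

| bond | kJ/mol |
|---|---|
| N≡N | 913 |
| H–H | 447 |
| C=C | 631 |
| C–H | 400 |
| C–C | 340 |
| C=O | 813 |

ΔH ≈ −62 kJ

Bonds broken (reactants):
  C–H: 4 × 400 = 1600
  C=C: 1 × 631 = 631
  H–H: 1 × 447 = 447
  Σ(broken) = 2678 kJ
Bonds formed (products):
  C–C: 1 × 340 = 340
  C–H: 6 × 400 = 2400
  Σ(formed) = 2740 kJ
ΔH = Σ(broken) − Σ(formed) = 2678 − 2740 = −62 kJ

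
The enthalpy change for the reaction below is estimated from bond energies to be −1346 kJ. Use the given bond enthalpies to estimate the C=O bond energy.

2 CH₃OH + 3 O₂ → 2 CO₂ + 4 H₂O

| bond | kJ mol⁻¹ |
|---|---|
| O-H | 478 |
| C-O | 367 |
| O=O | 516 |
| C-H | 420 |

D(C=O) ≈ 820 kJ/mol

Let D be the C=O bond energy.
Σ(broken) = 6×420 + 2×367 + 2×478 + 3×516 = 5758
Σ(formed) = 4×D + 8×478 = 3824 + 4D
ΔH = Σ(broken) − Σ(formed) = (5758) − (3824 + 4D) = +1934 − 4D
Setting this equal to −1346 kJ gives 4D = 3280, so D = 820 kJ/mol.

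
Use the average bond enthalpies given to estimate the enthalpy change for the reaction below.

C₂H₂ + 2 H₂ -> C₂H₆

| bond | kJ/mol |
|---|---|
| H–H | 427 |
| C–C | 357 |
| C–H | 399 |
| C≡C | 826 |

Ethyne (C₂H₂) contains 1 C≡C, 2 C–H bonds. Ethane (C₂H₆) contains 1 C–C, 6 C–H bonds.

Bonds broken (reactants):
  C≡C: 1 × 826 = 826
  C–H: 2 × 399 = 798
  H–H: 2 × 427 = 854
  Σ(broken) = 2478 kJ
Bonds formed (products):
  C–C: 1 × 357 = 357
  C–H: 6 × 399 = 2394
  Σ(formed) = 2751 kJ
ΔH = Σ(broken) − Σ(formed) = 2478 − 2751 = −273 kJ

ΔH ≈ −273 kJ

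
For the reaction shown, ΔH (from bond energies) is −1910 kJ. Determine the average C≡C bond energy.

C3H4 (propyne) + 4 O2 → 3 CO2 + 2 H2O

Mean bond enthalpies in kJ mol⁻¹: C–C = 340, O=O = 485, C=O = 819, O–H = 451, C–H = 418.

D(C≡C) ≈ 856 kJ/mol

Let D be the C≡C bond energy.
Σ(broken) = 1×D + 1×340 + 4×418 + 4×485 = 3952 + D
Σ(formed) = 6×819 + 4×451 = 6718
ΔH = Σ(broken) − Σ(formed) = (3952 + D) − (6718) = −2766 + D
Setting this equal to −1910 kJ gives D = 856 kJ/mol.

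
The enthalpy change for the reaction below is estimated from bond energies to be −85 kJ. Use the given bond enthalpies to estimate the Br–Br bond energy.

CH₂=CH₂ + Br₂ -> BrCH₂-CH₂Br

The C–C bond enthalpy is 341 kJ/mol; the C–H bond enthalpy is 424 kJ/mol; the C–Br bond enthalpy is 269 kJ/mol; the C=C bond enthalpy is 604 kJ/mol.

D(Br–Br) ≈ 190 kJ/mol

Let D be the Br–Br bond energy.
Σ(broken) = 1×D + 4×424 + 1×604 = 2300 + D
Σ(formed) = 2×269 + 1×341 + 4×424 = 2575
ΔH = Σ(broken) − Σ(formed) = (2300 + D) − (2575) = −275 + D
Setting this equal to −85 kJ gives D = 190 kJ/mol.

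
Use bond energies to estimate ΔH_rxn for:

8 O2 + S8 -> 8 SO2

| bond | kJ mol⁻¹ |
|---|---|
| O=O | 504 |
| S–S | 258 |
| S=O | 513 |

ΔH ≈ −2112 kJ

Bonds broken (reactants):
  O=O: 8 × 504 = 4032
  S–S: 8 × 258 = 2064
  Σ(broken) = 6096 kJ
Bonds formed (products):
  S=O: 16 × 513 = 8208
  Σ(formed) = 8208 kJ
ΔH = Σ(broken) − Σ(formed) = 6096 − 8208 = −2112 kJ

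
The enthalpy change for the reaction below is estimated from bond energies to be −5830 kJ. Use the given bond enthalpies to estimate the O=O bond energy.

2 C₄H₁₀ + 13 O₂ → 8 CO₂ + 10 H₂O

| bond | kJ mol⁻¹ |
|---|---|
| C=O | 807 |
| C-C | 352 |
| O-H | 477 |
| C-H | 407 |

D(O=O) ≈ 490 kJ/mol

Let D be the O=O bond energy.
Σ(broken) = 6×352 + 20×407 + 13×D = 10252 + 13D
Σ(formed) = 16×807 + 20×477 = 22452
ΔH = Σ(broken) − Σ(formed) = (10252 + 13D) − (22452) = −12200 + 13D
Setting this equal to −5830 kJ gives 13D = 6370, so D = 490 kJ/mol.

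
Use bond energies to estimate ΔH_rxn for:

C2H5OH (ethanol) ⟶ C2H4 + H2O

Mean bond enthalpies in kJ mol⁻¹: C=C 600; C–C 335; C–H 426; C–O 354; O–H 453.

Bonds broken (reactants):
  C–C: 1 × 335 = 335
  C–H: 5 × 426 = 2130
  C–O: 1 × 354 = 354
  O–H: 1 × 453 = 453
  Σ(broken) = 3272 kJ
Bonds formed (products):
  C–H: 4 × 426 = 1704
  C=C: 1 × 600 = 600
  O–H: 2 × 453 = 906
  Σ(formed) = 3210 kJ
ΔH = Σ(broken) − Σ(formed) = 3272 − 3210 = +62 kJ

ΔH ≈ +62 kJ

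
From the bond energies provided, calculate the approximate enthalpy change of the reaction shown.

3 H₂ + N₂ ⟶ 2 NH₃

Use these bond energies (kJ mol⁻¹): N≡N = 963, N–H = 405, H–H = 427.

Bonds broken (reactants):
  H–H: 3 × 427 = 1281
  N≡N: 1 × 963 = 963
  Σ(broken) = 2244 kJ
Bonds formed (products):
  N–H: 6 × 405 = 2430
  Σ(formed) = 2430 kJ
ΔH = Σ(broken) − Σ(formed) = 2244 − 2430 = −186 kJ

ΔH ≈ −186 kJ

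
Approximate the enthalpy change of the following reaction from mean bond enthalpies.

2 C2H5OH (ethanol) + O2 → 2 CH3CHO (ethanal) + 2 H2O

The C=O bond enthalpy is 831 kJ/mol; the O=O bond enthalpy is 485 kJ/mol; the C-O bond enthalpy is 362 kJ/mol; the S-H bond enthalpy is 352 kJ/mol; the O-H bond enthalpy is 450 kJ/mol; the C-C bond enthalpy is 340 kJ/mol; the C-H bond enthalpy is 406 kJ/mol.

ΔH ≈ −541 kJ

Bonds broken (reactants):
  C-C: 2 × 340 = 680
  C-H: 10 × 406 = 4060
  C-O: 2 × 362 = 724
  O-H: 2 × 450 = 900
  O=O: 1 × 485 = 485
  Σ(broken) = 6849 kJ
Bonds formed (products):
  C-C: 2 × 340 = 680
  C-H: 8 × 406 = 3248
  C=O: 2 × 831 = 1662
  O-H: 4 × 450 = 1800
  Σ(formed) = 7390 kJ
ΔH = Σ(broken) − Σ(formed) = 6849 − 7390 = −541 kJ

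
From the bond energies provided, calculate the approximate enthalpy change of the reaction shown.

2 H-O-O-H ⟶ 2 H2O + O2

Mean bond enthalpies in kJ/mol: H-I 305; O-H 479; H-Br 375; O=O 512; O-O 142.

ΔH ≈ −228 kJ

Bonds broken (reactants):
  O-H: 4 × 479 = 1916
  O-O: 2 × 142 = 284
  Σ(broken) = 2200 kJ
Bonds formed (products):
  O-H: 4 × 479 = 1916
  O=O: 1 × 512 = 512
  Σ(formed) = 2428 kJ
ΔH = Σ(broken) − Σ(formed) = 2200 − 2428 = −228 kJ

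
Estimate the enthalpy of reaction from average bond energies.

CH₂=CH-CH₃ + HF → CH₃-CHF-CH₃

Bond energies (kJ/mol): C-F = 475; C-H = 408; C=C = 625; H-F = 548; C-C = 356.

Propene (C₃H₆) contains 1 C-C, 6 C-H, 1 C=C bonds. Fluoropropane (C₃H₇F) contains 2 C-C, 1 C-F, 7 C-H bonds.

Bonds broken (reactants):
  C-C: 1 × 356 = 356
  C-H: 6 × 408 = 2448
  C=C: 1 × 625 = 625
  H-F: 1 × 548 = 548
  Σ(broken) = 3977 kJ
Bonds formed (products):
  C-C: 2 × 356 = 712
  C-F: 1 × 475 = 475
  C-H: 7 × 408 = 2856
  Σ(formed) = 4043 kJ
ΔH = Σ(broken) − Σ(formed) = 3977 − 4043 = −66 kJ

ΔH ≈ −66 kJ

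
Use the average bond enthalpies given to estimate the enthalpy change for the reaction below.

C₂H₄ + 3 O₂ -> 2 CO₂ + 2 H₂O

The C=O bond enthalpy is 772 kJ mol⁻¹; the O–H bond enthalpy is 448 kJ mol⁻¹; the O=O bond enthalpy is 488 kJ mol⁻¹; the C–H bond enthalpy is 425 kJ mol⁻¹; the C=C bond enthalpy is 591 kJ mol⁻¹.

Bonds broken (reactants):
  C–H: 4 × 425 = 1700
  C=C: 1 × 591 = 591
  O=O: 3 × 488 = 1464
  Σ(broken) = 3755 kJ
Bonds formed (products):
  C=O: 4 × 772 = 3088
  O–H: 4 × 448 = 1792
  Σ(formed) = 4880 kJ
ΔH = Σ(broken) − Σ(formed) = 3755 − 4880 = −1125 kJ

ΔH ≈ −1125 kJ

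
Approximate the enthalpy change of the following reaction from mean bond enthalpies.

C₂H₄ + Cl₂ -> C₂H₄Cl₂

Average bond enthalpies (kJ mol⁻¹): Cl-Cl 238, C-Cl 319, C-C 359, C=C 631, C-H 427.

ΔH ≈ −128 kJ

Bonds broken (reactants):
  C-H: 4 × 427 = 1708
  C=C: 1 × 631 = 631
  Cl-Cl: 1 × 238 = 238
  Σ(broken) = 2577 kJ
Bonds formed (products):
  C-C: 1 × 359 = 359
  C-Cl: 2 × 319 = 638
  C-H: 4 × 427 = 1708
  Σ(formed) = 2705 kJ
ΔH = Σ(broken) − Σ(formed) = 2577 − 2705 = −128 kJ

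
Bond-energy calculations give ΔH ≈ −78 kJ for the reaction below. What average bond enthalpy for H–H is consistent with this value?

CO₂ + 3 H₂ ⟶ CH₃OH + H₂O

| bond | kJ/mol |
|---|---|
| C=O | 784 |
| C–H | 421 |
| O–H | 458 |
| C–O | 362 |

Let D be the H–H bond energy.
Σ(broken) = 2×784 + 3×D = 1568 + 3D
Σ(formed) = 3×421 + 1×362 + 3×458 = 2999
ΔH = Σ(broken) − Σ(formed) = (1568 + 3D) − (2999) = −1431 + 3D
Setting this equal to −78 kJ gives 3D = 1353, so D = 451 kJ/mol.

D(H–H) ≈ 451 kJ/mol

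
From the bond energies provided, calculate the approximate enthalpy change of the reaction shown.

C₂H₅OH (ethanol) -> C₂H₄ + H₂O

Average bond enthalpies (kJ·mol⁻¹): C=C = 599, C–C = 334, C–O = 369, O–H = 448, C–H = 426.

ΔH ≈ +82 kJ

Bonds broken (reactants):
  C–C: 1 × 334 = 334
  C–H: 5 × 426 = 2130
  C–O: 1 × 369 = 369
  O–H: 1 × 448 = 448
  Σ(broken) = 3281 kJ
Bonds formed (products):
  C–H: 4 × 426 = 1704
  C=C: 1 × 599 = 599
  O–H: 2 × 448 = 896
  Σ(formed) = 3199 kJ
ΔH = Σ(broken) − Σ(formed) = 3281 − 3199 = +82 kJ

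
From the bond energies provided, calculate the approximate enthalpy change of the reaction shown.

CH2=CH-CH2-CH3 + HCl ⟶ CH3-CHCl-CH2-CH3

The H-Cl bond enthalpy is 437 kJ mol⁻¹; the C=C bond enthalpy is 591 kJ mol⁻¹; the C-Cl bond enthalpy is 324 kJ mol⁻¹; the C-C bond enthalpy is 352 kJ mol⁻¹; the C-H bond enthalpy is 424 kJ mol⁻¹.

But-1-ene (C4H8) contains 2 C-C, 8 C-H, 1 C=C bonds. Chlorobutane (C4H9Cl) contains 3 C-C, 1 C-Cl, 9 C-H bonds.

Bonds broken (reactants):
  C-C: 2 × 352 = 704
  C-H: 8 × 424 = 3392
  C=C: 1 × 591 = 591
  H-Cl: 1 × 437 = 437
  Σ(broken) = 5124 kJ
Bonds formed (products):
  C-C: 3 × 352 = 1056
  C-Cl: 1 × 324 = 324
  C-H: 9 × 424 = 3816
  Σ(formed) = 5196 kJ
ΔH = Σ(broken) − Σ(formed) = 5124 − 5196 = −72 kJ

ΔH ≈ −72 kJ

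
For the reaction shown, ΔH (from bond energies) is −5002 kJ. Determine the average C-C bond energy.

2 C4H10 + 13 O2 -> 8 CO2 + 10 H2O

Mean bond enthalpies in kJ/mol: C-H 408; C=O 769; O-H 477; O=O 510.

D(C-C) ≈ 342 kJ/mol

Let D be the C-C bond energy.
Σ(broken) = 6×D + 20×408 + 13×510 = 14790 + 6D
Σ(formed) = 16×769 + 20×477 = 21844
ΔH = Σ(broken) − Σ(formed) = (14790 + 6D) − (21844) = −7054 + 6D
Setting this equal to −5002 kJ gives 6D = 2052, so D = 342 kJ/mol.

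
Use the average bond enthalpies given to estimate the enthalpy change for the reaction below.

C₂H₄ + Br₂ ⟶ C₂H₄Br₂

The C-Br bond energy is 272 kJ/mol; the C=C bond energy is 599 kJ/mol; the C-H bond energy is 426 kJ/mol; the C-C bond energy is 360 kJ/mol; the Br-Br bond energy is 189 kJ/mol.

ΔH ≈ −116 kJ

Bonds broken (reactants):
  Br-Br: 1 × 189 = 189
  C-H: 4 × 426 = 1704
  C=C: 1 × 599 = 599
  Σ(broken) = 2492 kJ
Bonds formed (products):
  C-Br: 2 × 272 = 544
  C-C: 1 × 360 = 360
  C-H: 4 × 426 = 1704
  Σ(formed) = 2608 kJ
ΔH = Σ(broken) − Σ(formed) = 2492 − 2608 = −116 kJ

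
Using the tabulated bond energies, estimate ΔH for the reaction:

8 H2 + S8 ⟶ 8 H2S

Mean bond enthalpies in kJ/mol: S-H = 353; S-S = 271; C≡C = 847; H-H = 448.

Bonds broken (reactants):
  H-H: 8 × 448 = 3584
  S-S: 8 × 271 = 2168
  Σ(broken) = 5752 kJ
Bonds formed (products):
  S-H: 16 × 353 = 5648
  Σ(formed) = 5648 kJ
ΔH = Σ(broken) − Σ(formed) = 5752 − 5648 = +104 kJ

ΔH ≈ +104 kJ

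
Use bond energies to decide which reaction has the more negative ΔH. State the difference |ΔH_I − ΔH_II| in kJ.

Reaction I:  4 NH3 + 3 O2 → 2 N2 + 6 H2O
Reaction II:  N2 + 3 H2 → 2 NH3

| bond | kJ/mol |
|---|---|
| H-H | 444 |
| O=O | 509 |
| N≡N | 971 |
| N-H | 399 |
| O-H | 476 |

Reaction I, by 1248 kJ

Reaction I:
  Bonds broken (reactants):
    N-H: 12 × 399 = 4788
    O=O: 3 × 509 = 1527
    Σ(broken) = 6315 kJ
  Bonds formed (products):
    N≡N: 2 × 971 = 1942
    O-H: 12 × 476 = 5712
    Σ(formed) = 7654 kJ
  ΔH_I = 6315 − 7654 = −1339 kJ
Reaction II:
  Bonds broken (reactants):
    H-H: 3 × 444 = 1332
    N≡N: 1 × 971 = 971
    Σ(broken) = 2303 kJ
  Bonds formed (products):
    N-H: 6 × 399 = 2394
    Σ(formed) = 2394 kJ
  ΔH_II = 2303 − 2394 = −91 kJ
ΔH_I − ΔH_II = −1248 kJ, so reaction I has the more negative ΔH; |ΔH_I − ΔH_II| = 1248 kJ.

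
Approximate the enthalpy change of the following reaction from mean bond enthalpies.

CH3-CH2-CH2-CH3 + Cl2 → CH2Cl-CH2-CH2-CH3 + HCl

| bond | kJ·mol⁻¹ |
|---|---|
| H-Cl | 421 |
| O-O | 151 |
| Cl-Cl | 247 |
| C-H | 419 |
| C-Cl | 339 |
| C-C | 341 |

Bonds broken (reactants):
  C-C: 3 × 341 = 1023
  C-H: 10 × 419 = 4190
  Cl-Cl: 1 × 247 = 247
  Σ(broken) = 5460 kJ
Bonds formed (products):
  C-C: 3 × 341 = 1023
  C-Cl: 1 × 339 = 339
  C-H: 9 × 419 = 3771
  H-Cl: 1 × 421 = 421
  Σ(formed) = 5554 kJ
ΔH = Σ(broken) − Σ(formed) = 5460 − 5554 = −94 kJ

ΔH ≈ −94 kJ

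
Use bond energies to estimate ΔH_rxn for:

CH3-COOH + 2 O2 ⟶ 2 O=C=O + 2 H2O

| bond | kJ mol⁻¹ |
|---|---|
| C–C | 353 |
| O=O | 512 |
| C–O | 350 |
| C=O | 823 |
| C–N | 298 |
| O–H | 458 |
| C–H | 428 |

Bonds broken (reactants):
  C–C: 1 × 353 = 353
  C–H: 3 × 428 = 1284
  C–O: 1 × 350 = 350
  C=O: 1 × 823 = 823
  O–H: 1 × 458 = 458
  O=O: 2 × 512 = 1024
  Σ(broken) = 4292 kJ
Bonds formed (products):
  C=O: 4 × 823 = 3292
  O–H: 4 × 458 = 1832
  Σ(formed) = 5124 kJ
ΔH = Σ(broken) − Σ(formed) = 4292 − 5124 = −832 kJ

ΔH ≈ −832 kJ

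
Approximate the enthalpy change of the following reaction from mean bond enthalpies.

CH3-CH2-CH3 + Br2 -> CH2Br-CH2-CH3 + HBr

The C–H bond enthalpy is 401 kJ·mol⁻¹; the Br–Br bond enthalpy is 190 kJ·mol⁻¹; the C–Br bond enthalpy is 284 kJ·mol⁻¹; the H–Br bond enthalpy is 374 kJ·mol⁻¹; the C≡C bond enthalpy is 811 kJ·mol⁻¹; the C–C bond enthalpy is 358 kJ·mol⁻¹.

Bonds broken (reactants):
  Br–Br: 1 × 190 = 190
  C–C: 2 × 358 = 716
  C–H: 8 × 401 = 3208
  Σ(broken) = 4114 kJ
Bonds formed (products):
  C–Br: 1 × 284 = 284
  C–C: 2 × 358 = 716
  C–H: 7 × 401 = 2807
  H–Br: 1 × 374 = 374
  Σ(formed) = 4181 kJ
ΔH = Σ(broken) − Σ(formed) = 4114 − 4181 = −67 kJ

ΔH ≈ −67 kJ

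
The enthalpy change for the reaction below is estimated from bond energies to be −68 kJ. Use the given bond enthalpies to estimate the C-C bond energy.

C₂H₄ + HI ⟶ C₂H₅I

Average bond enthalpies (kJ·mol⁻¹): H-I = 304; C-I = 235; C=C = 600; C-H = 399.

Let D be the C-C bond energy.
Σ(broken) = 4×399 + 1×600 + 1×304 = 2500
Σ(formed) = 1×D + 5×399 + 1×235 = 2230 + D
ΔH = Σ(broken) − Σ(formed) = (2500) − (2230 + D) = +270 − D
Setting this equal to −68 kJ gives D = 338 kJ/mol.

D(C-C) ≈ 338 kJ/mol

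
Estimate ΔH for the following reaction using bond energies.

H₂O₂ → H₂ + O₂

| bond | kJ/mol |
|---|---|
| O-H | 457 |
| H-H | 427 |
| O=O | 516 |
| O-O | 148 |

Bonds broken (reactants):
  O-H: 2 × 457 = 914
  O-O: 1 × 148 = 148
  Σ(broken) = 1062 kJ
Bonds formed (products):
  H-H: 1 × 427 = 427
  O=O: 1 × 516 = 516
  Σ(formed) = 943 kJ
ΔH = Σ(broken) − Σ(formed) = 1062 − 943 = +119 kJ

ΔH ≈ +119 kJ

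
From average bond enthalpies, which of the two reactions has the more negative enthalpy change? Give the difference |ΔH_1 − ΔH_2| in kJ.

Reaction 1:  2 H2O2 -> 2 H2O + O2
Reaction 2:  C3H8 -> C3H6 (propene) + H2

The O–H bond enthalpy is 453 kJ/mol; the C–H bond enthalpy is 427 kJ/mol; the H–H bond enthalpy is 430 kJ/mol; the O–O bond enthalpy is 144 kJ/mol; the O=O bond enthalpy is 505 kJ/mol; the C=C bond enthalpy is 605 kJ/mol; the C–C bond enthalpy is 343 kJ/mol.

Reaction 1, by 379 kJ

Reaction 1:
  Bonds broken (reactants):
    O–H: 4 × 453 = 1812
    O–O: 2 × 144 = 288
    Σ(broken) = 2100 kJ
  Bonds formed (products):
    O–H: 4 × 453 = 1812
    O=O: 1 × 505 = 505
    Σ(formed) = 2317 kJ
  ΔH_1 = 2100 − 2317 = −217 kJ
Reaction 2:
  Bonds broken (reactants):
    C–C: 2 × 343 = 686
    C–H: 8 × 427 = 3416
    Σ(broken) = 4102 kJ
  Bonds formed (products):
    C–C: 1 × 343 = 343
    C–H: 6 × 427 = 2562
    C=C: 1 × 605 = 605
    H–H: 1 × 430 = 430
    Σ(formed) = 3940 kJ
  ΔH_2 = 4102 − 3940 = +162 kJ
ΔH_1 − ΔH_2 = −379 kJ, so reaction 1 has the more negative ΔH; |ΔH_1 − ΔH_2| = 379 kJ.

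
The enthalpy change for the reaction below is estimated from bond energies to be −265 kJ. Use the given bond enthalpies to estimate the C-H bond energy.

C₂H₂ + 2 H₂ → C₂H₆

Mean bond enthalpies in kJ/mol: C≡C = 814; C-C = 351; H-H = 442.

Let D be the C-H bond energy.
Σ(broken) = 1×814 + 2×D + 2×442 = 1698 + 2D
Σ(formed) = 1×351 + 6×D = 351 + 6D
ΔH = Σ(broken) − Σ(formed) = (1698 + 2D) − (351 + 6D) = +1347 − 4D
Setting this equal to −265 kJ gives 4D = 1612, so D = 403 kJ/mol.

D(C-H) ≈ 403 kJ/mol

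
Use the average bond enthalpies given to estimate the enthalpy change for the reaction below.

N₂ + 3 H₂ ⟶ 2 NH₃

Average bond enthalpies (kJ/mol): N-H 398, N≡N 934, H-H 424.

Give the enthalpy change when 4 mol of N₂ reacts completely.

ΔH = −728 kJ

Bonds broken (reactants):
  H-H: 3 × 424 = 1272
  N≡N: 1 × 934 = 934
  Σ(broken) = 2206 kJ
Bonds formed (products):
  N-H: 6 × 398 = 2388
  Σ(formed) = 2388 kJ
ΔH = Σ(broken) − Σ(formed) = 2206 − 2388 = −182 kJ
For 4× the reaction as written: 4 × (−182) = −728 kJ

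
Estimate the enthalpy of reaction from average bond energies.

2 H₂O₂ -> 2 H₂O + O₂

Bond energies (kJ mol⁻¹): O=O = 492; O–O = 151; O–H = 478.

Bonds broken (reactants):
  O–H: 4 × 478 = 1912
  O–O: 2 × 151 = 302
  Σ(broken) = 2214 kJ
Bonds formed (products):
  O–H: 4 × 478 = 1912
  O=O: 1 × 492 = 492
  Σ(formed) = 2404 kJ
ΔH = Σ(broken) − Σ(formed) = 2214 − 2404 = −190 kJ

ΔH ≈ −190 kJ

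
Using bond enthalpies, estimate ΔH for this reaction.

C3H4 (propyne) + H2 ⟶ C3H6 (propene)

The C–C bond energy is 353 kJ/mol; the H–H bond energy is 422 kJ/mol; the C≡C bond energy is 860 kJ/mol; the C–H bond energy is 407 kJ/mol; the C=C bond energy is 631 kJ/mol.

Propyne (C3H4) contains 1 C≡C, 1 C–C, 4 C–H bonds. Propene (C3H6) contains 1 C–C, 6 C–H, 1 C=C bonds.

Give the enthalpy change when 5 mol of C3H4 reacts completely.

ΔH = −815 kJ

Bonds broken (reactants):
  C≡C: 1 × 860 = 860
  C–C: 1 × 353 = 353
  C–H: 4 × 407 = 1628
  H–H: 1 × 422 = 422
  Σ(broken) = 3263 kJ
Bonds formed (products):
  C–C: 1 × 353 = 353
  C–H: 6 × 407 = 2442
  C=C: 1 × 631 = 631
  Σ(formed) = 3426 kJ
ΔH = Σ(broken) − Σ(formed) = 3263 − 3426 = −163 kJ
For 5× the reaction as written: 5 × (−163) = −815 kJ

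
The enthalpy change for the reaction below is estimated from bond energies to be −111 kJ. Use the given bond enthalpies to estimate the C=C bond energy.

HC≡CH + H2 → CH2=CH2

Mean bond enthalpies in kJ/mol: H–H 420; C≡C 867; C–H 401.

D(C=C) ≈ 596 kJ/mol

Let D be the C=C bond energy.
Σ(broken) = 1×867 + 2×401 + 1×420 = 2089
Σ(formed) = 4×401 + 1×D = 1604 + D
ΔH = Σ(broken) − Σ(formed) = (2089) − (1604 + D) = +485 − D
Setting this equal to −111 kJ gives D = 596 kJ/mol.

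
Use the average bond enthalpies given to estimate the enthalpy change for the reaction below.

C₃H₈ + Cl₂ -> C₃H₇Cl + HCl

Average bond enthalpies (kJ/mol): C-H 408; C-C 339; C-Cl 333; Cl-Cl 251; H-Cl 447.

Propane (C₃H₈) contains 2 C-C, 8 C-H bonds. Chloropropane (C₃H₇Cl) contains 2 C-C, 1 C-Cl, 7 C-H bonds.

Bonds broken (reactants):
  C-C: 2 × 339 = 678
  C-H: 8 × 408 = 3264
  Cl-Cl: 1 × 251 = 251
  Σ(broken) = 4193 kJ
Bonds formed (products):
  C-C: 2 × 339 = 678
  C-Cl: 1 × 333 = 333
  C-H: 7 × 408 = 2856
  H-Cl: 1 × 447 = 447
  Σ(formed) = 4314 kJ
ΔH = Σ(broken) − Σ(formed) = 4193 − 4314 = −121 kJ

ΔH ≈ −121 kJ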